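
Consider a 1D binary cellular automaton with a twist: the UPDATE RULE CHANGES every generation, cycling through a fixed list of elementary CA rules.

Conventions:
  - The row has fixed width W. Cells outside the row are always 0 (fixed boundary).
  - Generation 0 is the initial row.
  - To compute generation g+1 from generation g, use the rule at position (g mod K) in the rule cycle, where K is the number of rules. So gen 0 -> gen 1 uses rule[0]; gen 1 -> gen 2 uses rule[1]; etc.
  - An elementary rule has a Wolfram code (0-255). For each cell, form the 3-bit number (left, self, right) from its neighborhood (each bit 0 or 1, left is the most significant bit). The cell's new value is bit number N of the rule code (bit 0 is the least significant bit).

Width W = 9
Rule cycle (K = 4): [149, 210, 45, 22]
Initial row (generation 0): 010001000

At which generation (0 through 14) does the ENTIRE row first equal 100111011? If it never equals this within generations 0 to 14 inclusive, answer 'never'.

Gen 0: 010001000
Gen 1 (rule 149): 011101111
Gen 2 (rule 210): 101100111
Gen 3 (rule 45): 111000100
Gen 4 (rule 22): 000101110
Gen 5 (rule 149): 110100101
Gen 6 (rule 210): 010011000
Gen 7 (rule 45): 010010011
Gen 8 (rule 22): 111111100
Gen 9 (rule 149): 011111011
Gen 10 (rule 210): 101111001
Gen 11 (rule 45): 111000001
Gen 12 (rule 22): 000100011
Gen 13 (rule 149): 110111000
Gen 14 (rule 210): 010011100

Answer: never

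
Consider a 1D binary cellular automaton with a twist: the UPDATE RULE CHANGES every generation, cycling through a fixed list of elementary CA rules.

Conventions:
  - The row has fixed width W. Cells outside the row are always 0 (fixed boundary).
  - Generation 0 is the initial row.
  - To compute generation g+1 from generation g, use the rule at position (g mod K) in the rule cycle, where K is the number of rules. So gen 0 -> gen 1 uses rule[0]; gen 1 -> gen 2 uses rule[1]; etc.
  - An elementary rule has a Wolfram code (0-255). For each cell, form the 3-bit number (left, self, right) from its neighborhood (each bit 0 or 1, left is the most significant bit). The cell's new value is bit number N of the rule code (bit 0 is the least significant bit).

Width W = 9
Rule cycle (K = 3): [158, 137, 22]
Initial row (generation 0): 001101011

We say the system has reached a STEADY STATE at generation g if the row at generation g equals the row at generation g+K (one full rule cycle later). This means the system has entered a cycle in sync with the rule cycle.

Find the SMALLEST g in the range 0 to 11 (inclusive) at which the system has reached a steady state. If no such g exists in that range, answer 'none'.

Gen 0: 001101011
Gen 1 (rule 158): 011001010
Gen 2 (rule 137): 010000000
Gen 3 (rule 22): 111000000
Gen 4 (rule 158): 110100000
Gen 5 (rule 137): 100001111
Gen 6 (rule 22): 110010000
Gen 7 (rule 158): 101111000
Gen 8 (rule 137): 001110011
Gen 9 (rule 22): 010001100
Gen 10 (rule 158): 111011010
Gen 11 (rule 137): 110010000
Gen 12 (rule 22): 001111000
Gen 13 (rule 158): 011110100
Gen 14 (rule 137): 011100001

Answer: none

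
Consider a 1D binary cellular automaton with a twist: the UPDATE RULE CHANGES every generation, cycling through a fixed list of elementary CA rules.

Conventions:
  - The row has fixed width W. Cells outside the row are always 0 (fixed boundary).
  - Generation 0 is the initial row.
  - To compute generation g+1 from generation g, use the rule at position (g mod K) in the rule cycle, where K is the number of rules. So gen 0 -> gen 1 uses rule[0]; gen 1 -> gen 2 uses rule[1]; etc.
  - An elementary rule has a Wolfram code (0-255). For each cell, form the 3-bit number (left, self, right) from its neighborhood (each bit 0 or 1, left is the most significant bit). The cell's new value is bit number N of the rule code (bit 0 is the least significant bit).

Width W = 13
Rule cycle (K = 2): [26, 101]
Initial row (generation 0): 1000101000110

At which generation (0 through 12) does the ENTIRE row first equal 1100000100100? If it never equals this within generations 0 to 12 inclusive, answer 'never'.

Answer: 3

Derivation:
Gen 0: 1000101000110
Gen 1 (rule 26): 0101000101101
Gen 2 (rule 101): 0111010110111
Gen 3 (rule 26): 1100000100100
Gen 4 (rule 101): 0101110100101
Gen 5 (rule 26): 1001000011000
Gen 6 (rule 101): 1001011001011
Gen 7 (rule 26): 0110010110010
Gen 8 (rule 101): 0010011010010
Gen 9 (rule 26): 0101110001101
Gen 10 (rule 101): 0110010100111
Gen 11 (rule 26): 1101100011100
Gen 12 (rule 101): 0110101000101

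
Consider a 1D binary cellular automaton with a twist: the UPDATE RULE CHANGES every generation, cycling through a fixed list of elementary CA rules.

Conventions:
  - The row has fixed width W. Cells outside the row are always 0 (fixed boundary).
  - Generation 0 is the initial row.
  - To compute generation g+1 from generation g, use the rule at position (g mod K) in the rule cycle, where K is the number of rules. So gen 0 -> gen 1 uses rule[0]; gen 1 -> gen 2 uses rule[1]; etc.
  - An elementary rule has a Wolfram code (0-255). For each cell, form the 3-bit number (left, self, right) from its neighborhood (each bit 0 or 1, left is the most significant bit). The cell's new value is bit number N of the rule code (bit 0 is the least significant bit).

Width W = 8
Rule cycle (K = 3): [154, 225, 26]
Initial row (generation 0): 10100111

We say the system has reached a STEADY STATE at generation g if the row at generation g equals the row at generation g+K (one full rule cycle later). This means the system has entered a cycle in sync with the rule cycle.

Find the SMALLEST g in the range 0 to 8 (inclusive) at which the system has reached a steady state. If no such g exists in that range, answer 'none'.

Gen 0: 10100111
Gen 1 (rule 154): 00011110
Gen 2 (rule 225): 11001110
Gen 3 (rule 26): 10111001
Gen 4 (rule 154): 00110110
Gen 5 (rule 225): 10011010
Gen 6 (rule 26): 01110001
Gen 7 (rule 154): 11101010
Gen 8 (rule 225): 01110100
Gen 9 (rule 26): 11000010
Gen 10 (rule 154): 10100101
Gen 11 (rule 225): 01000010

Answer: none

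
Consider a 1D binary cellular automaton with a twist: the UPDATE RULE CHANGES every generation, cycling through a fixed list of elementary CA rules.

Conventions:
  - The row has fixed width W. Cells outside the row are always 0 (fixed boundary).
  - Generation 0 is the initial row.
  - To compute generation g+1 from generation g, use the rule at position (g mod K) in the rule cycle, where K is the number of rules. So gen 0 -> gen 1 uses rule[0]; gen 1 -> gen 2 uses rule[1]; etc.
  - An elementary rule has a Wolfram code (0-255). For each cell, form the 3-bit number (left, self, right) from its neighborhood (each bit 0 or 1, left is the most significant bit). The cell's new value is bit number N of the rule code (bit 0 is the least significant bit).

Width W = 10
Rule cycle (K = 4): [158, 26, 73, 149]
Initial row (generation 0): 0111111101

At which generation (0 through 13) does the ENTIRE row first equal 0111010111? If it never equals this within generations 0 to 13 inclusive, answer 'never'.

Gen 0: 0111111101
Gen 1 (rule 158): 1111111001
Gen 2 (rule 26): 1000000110
Gen 3 (rule 73): 0011110110
Gen 4 (rule 149): 1001100001
Gen 5 (rule 158): 1111010011
Gen 6 (rule 26): 1000001110
Gen 7 (rule 73): 0011101010
Gen 8 (rule 149): 1001001011
Gen 9 (rule 158): 1111111010
Gen 10 (rule 26): 1000000001
Gen 11 (rule 73): 0011111100
Gen 12 (rule 149): 1001111011
Gen 13 (rule 158): 1111110010

Answer: never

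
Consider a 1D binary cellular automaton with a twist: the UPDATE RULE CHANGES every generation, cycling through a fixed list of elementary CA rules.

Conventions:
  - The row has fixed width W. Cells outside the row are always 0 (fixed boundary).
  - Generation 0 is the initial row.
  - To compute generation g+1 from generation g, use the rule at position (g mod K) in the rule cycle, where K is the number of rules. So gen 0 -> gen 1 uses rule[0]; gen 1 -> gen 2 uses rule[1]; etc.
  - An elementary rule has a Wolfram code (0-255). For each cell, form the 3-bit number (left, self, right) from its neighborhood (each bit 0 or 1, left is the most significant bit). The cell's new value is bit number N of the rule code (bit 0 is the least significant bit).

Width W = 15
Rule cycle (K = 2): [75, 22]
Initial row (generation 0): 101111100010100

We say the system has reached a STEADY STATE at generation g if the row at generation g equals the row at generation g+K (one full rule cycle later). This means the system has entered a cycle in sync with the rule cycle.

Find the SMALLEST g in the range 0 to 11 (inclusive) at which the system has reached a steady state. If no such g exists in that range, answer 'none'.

Gen 0: 101111100010100
Gen 1 (rule 75): 001000101100001
Gen 2 (rule 22): 011101100010011
Gen 3 (rule 75): 110101101100111
Gen 4 (rule 22): 000100000011000
Gen 5 (rule 75): 111001111111011
Gen 6 (rule 22): 000110000000000
Gen 7 (rule 75): 111110111111111
Gen 8 (rule 22): 000000000000000
Gen 9 (rule 75): 111111111111111
Gen 10 (rule 22): 000000000000000
Gen 11 (rule 75): 111111111111111
Gen 12 (rule 22): 000000000000000
Gen 13 (rule 75): 111111111111111

Answer: 8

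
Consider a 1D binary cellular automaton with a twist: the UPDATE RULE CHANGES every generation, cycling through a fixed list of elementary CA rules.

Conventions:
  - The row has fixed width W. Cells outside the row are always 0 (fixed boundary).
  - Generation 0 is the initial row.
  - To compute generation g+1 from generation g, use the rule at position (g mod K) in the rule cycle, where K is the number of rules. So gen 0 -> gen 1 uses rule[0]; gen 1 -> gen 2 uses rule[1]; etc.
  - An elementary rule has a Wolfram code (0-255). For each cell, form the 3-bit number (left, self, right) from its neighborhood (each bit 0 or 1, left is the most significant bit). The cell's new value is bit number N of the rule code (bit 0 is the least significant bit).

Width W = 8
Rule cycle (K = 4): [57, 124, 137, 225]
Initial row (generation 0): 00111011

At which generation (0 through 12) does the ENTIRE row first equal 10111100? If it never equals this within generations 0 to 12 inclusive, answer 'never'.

Answer: never

Derivation:
Gen 0: 00111011
Gen 1 (rule 57): 10100110
Gen 2 (rule 124): 11110111
Gen 3 (rule 137): 11100110
Gen 4 (rule 225): 01100010
Gen 5 (rule 57): 01011001
Gen 6 (rule 124): 01111101
Gen 7 (rule 137): 01111000
Gen 8 (rule 225): 00111011
Gen 9 (rule 57): 10100110
Gen 10 (rule 124): 11110111
Gen 11 (rule 137): 11100110
Gen 12 (rule 225): 01100010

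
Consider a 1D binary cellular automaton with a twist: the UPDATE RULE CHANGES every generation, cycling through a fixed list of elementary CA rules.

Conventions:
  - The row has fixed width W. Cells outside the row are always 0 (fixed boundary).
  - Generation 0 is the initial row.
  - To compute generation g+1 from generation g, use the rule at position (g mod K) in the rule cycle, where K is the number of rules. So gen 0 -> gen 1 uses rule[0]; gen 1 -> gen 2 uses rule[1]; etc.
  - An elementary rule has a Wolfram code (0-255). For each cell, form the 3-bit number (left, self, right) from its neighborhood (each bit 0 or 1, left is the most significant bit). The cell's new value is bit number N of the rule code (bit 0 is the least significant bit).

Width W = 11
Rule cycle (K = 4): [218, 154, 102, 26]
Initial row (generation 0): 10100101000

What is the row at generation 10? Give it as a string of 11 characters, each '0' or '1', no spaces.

Gen 0: 10100101000
Gen 1 (rule 218): 00011000100
Gen 2 (rule 154): 00110101010
Gen 3 (rule 102): 01011111110
Gen 4 (rule 26): 10010000001
Gen 5 (rule 218): 01101000010
Gen 6 (rule 154): 11000100101
Gen 7 (rule 102): 01001101111
Gen 8 (rule 26): 10111001000
Gen 9 (rule 218): 00111110100
Gen 10 (rule 154): 01111100010

Answer: 01111100010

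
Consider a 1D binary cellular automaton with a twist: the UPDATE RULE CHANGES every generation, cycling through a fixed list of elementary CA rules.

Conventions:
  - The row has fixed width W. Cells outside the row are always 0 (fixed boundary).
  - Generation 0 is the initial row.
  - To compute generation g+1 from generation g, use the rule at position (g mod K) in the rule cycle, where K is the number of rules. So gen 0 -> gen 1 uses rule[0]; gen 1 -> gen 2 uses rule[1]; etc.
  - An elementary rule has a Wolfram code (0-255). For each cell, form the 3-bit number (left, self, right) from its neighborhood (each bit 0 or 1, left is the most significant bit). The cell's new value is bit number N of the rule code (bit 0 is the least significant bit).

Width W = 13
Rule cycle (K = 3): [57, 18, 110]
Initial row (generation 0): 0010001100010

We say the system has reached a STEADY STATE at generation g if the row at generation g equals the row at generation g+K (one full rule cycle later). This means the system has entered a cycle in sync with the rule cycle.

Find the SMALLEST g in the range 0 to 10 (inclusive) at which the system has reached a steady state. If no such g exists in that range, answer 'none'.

Gen 0: 0010001100010
Gen 1 (rule 57): 1001101011001
Gen 2 (rule 18): 0110000000110
Gen 3 (rule 110): 1110000001110
Gen 4 (rule 57): 1001111101001
Gen 5 (rule 18): 0110000000110
Gen 6 (rule 110): 1110000001110
Gen 7 (rule 57): 1001111101001
Gen 8 (rule 18): 0110000000110
Gen 9 (rule 110): 1110000001110
Gen 10 (rule 57): 1001111101001
Gen 11 (rule 18): 0110000000110
Gen 12 (rule 110): 1110000001110
Gen 13 (rule 57): 1001111101001

Answer: 2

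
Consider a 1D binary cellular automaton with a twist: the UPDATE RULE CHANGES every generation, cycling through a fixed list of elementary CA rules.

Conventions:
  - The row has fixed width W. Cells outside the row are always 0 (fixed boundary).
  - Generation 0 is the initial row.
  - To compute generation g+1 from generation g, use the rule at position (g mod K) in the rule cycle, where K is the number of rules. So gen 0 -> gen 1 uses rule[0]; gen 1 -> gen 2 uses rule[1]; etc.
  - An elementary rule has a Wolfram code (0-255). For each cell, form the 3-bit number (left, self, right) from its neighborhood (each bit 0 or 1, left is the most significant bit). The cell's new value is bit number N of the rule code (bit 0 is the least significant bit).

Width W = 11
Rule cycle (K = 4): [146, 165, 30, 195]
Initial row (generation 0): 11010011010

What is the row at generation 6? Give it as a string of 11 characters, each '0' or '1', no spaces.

Answer: 01100011101

Derivation:
Gen 0: 11010011010
Gen 1 (rule 146): 00001100001
Gen 2 (rule 165): 11100001101
Gen 3 (rule 30): 10010011001
Gen 4 (rule 195): 00100101010
Gen 5 (rule 146): 01011000001
Gen 6 (rule 165): 01100011101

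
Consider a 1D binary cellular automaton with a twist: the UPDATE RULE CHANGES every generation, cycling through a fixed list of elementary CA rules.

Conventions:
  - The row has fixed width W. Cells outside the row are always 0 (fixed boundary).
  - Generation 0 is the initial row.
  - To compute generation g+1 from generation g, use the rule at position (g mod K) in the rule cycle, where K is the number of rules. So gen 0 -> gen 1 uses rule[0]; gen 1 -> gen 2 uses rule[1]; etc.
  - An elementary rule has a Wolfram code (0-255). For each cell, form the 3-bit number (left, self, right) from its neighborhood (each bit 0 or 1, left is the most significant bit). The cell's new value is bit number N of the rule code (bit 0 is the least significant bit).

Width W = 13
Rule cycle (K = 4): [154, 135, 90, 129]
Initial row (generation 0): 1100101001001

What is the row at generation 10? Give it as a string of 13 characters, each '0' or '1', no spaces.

Gen 0: 1100101001001
Gen 1 (rule 154): 1011000110110
Gen 2 (rule 135): 1000011000000
Gen 3 (rule 90): 0100111100000
Gen 4 (rule 129): 0000011001111
Gen 5 (rule 154): 0000110111110
Gen 6 (rule 135): 1111000011100
Gen 7 (rule 90): 1001100110110
Gen 8 (rule 129): 0000000000000
Gen 9 (rule 154): 0000000000000
Gen 10 (rule 135): 1111111111111

Answer: 1111111111111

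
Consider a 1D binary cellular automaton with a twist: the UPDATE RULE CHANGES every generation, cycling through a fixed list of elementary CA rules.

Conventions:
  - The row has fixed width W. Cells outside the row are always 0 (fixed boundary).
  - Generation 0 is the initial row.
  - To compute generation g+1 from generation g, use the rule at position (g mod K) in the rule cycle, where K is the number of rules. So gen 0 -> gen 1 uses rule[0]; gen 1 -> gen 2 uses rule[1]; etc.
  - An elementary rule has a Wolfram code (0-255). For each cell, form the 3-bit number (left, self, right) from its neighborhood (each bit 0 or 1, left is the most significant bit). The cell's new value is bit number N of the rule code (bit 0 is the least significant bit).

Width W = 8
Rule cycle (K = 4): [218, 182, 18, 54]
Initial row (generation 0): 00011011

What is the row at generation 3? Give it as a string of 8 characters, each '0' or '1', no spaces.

Gen 0: 00011011
Gen 1 (rule 218): 00111011
Gen 2 (rule 182): 01010100
Gen 3 (rule 18): 10000010

Answer: 10000010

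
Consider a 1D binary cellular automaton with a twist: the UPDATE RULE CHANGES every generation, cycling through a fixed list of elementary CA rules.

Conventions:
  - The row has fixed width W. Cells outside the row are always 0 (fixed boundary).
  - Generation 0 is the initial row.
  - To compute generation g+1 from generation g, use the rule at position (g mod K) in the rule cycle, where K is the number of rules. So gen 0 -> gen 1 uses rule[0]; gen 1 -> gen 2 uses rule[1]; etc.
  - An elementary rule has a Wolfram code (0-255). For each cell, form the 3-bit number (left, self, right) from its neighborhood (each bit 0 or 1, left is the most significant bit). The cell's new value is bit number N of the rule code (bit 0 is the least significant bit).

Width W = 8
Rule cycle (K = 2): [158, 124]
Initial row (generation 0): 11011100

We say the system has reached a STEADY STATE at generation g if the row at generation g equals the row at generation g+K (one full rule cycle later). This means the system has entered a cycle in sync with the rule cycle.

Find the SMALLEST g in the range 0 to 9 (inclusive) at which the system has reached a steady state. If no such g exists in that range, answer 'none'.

Gen 0: 11011100
Gen 1 (rule 158): 10011010
Gen 2 (rule 124): 11011111
Gen 3 (rule 158): 10011110
Gen 4 (rule 124): 11010011
Gen 5 (rule 158): 10011110
Gen 6 (rule 124): 11010011
Gen 7 (rule 158): 10011110
Gen 8 (rule 124): 11010011
Gen 9 (rule 158): 10011110
Gen 10 (rule 124): 11010011
Gen 11 (rule 158): 10011110

Answer: 3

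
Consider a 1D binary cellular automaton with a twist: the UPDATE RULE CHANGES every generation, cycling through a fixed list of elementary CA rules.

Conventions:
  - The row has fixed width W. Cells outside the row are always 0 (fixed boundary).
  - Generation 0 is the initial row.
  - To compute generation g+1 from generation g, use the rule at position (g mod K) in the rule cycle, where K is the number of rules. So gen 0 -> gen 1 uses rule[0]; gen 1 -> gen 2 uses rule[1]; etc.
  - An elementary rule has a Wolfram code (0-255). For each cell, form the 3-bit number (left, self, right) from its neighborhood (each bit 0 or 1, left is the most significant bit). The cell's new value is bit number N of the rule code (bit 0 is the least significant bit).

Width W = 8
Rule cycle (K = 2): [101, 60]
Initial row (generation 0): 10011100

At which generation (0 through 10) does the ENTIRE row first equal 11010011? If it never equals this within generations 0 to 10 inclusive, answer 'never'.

Answer: 10

Derivation:
Gen 0: 10011100
Gen 1 (rule 101): 10000101
Gen 2 (rule 60): 11000111
Gen 3 (rule 101): 01010001
Gen 4 (rule 60): 01111001
Gen 5 (rule 101): 00001001
Gen 6 (rule 60): 00001101
Gen 7 (rule 101): 11100111
Gen 8 (rule 60): 10010100
Gen 9 (rule 101): 10011101
Gen 10 (rule 60): 11010011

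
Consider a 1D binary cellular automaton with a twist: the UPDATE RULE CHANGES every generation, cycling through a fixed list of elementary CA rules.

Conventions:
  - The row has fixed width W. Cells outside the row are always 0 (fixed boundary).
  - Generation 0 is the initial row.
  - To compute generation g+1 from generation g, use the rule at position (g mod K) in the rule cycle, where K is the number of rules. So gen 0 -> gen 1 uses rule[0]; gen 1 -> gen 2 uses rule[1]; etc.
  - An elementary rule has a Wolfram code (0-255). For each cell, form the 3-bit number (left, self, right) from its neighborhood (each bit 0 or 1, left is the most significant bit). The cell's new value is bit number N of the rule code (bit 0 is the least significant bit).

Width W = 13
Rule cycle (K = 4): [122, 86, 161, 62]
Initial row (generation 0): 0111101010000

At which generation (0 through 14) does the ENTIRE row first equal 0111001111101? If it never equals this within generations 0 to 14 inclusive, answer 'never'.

Answer: never

Derivation:
Gen 0: 0111101010000
Gen 1 (rule 122): 1100110101000
Gen 2 (rule 86): 0111010101100
Gen 3 (rule 161): 0010101010001
Gen 4 (rule 62): 0111111111011
Gen 5 (rule 122): 1100000001111
Gen 6 (rule 86): 0110000010001
Gen 7 (rule 161): 0000111000100
Gen 8 (rule 62): 0001100101110
Gen 9 (rule 122): 0011111011011
Gen 10 (rule 86): 0100001001001
Gen 11 (rule 161): 0001100000000
Gen 12 (rule 62): 0011010000000
Gen 13 (rule 122): 0111101000000
Gen 14 (rule 86): 1000101100000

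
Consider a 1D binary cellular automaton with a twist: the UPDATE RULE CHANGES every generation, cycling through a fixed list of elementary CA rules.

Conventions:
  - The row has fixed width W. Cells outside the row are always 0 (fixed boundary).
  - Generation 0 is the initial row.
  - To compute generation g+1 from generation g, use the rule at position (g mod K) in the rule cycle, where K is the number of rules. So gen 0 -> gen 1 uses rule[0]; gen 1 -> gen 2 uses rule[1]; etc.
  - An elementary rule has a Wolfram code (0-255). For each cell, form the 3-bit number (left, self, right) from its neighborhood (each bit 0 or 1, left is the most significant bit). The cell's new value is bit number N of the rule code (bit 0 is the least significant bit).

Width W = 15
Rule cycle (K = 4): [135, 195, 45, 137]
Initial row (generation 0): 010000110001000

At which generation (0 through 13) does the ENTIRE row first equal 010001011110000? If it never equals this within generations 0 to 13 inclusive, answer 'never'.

Answer: 11

Derivation:
Gen 0: 010000110001000
Gen 1 (rule 135): 110111000111011
Gen 2 (rule 195): 010011011011001
Gen 3 (rule 45): 010010110110001
Gen 4 (rule 137): 000000100100100
Gen 5 (rule 135): 111111101101101
Gen 6 (rule 195): 011111100100100
Gen 7 (rule 45): 010000000100101
Gen 8 (rule 137): 000111110000000
Gen 9 (rule 135): 111011100111111
Gen 10 (rule 195): 011001101011111
Gen 11 (rule 45): 010001011110000
Gen 12 (rule 137): 000100011100111
Gen 13 (rule 135): 111101101001010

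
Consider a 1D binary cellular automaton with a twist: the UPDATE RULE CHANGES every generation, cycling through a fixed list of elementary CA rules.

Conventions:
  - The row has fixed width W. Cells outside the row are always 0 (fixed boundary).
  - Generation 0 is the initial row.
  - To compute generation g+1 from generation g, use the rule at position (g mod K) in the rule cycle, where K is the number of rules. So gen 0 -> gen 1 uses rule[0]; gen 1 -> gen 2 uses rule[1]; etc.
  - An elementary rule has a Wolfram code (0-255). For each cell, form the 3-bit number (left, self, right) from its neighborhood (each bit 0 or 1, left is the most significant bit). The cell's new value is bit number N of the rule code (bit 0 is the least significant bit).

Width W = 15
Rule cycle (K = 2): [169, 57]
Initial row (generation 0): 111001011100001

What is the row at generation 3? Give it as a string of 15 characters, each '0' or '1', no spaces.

Gen 0: 111001011100001
Gen 1 (rule 169): 110000111001100
Gen 2 (rule 57): 101110100101011
Gen 3 (rule 169): 011101000010110

Answer: 011101000010110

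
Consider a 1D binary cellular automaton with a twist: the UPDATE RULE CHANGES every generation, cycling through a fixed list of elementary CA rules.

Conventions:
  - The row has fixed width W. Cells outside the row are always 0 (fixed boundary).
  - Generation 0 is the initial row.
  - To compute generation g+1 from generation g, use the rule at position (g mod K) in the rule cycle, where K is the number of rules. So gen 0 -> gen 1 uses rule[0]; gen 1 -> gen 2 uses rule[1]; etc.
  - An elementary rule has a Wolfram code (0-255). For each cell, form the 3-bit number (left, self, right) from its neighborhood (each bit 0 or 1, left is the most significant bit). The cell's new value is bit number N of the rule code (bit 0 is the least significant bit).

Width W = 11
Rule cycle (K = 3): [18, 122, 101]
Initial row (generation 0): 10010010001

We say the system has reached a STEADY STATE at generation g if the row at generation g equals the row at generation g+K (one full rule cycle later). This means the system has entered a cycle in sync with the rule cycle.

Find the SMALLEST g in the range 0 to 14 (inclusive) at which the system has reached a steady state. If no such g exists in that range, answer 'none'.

Gen 0: 10010010001
Gen 1 (rule 18): 01101101010
Gen 2 (rule 122): 11111110101
Gen 3 (rule 101): 00000011111
Gen 4 (rule 18): 00000100000
Gen 5 (rule 122): 00001010000
Gen 6 (rule 101): 11101110111
Gen 7 (rule 18): 00000000000
Gen 8 (rule 122): 00000000000
Gen 9 (rule 101): 11111111111
Gen 10 (rule 18): 00000000000
Gen 11 (rule 122): 00000000000
Gen 12 (rule 101): 11111111111
Gen 13 (rule 18): 00000000000
Gen 14 (rule 122): 00000000000
Gen 15 (rule 101): 11111111111
Gen 16 (rule 18): 00000000000
Gen 17 (rule 122): 00000000000

Answer: 7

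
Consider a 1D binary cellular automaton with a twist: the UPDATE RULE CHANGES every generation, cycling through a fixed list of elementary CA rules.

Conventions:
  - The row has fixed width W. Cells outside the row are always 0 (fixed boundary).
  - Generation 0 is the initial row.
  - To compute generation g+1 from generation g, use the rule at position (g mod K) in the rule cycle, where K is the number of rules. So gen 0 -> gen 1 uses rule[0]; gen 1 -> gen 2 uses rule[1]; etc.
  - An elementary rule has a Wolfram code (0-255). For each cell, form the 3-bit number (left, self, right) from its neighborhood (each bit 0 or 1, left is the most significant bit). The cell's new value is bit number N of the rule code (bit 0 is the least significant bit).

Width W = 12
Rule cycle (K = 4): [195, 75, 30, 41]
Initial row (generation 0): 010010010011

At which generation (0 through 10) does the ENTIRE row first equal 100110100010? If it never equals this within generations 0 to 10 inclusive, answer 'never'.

Answer: never

Derivation:
Gen 0: 010010010011
Gen 1 (rule 195): 100100100101
Gen 2 (rule 75): 001001001000
Gen 3 (rule 30): 011111111100
Gen 4 (rule 41): 010000000001
Gen 5 (rule 195): 100111111110
Gen 6 (rule 75): 001100000010
Gen 7 (rule 30): 011010000111
Gen 8 (rule 41): 010100110100
Gen 9 (rule 195): 100001010001
Gen 10 (rule 75): 001110000110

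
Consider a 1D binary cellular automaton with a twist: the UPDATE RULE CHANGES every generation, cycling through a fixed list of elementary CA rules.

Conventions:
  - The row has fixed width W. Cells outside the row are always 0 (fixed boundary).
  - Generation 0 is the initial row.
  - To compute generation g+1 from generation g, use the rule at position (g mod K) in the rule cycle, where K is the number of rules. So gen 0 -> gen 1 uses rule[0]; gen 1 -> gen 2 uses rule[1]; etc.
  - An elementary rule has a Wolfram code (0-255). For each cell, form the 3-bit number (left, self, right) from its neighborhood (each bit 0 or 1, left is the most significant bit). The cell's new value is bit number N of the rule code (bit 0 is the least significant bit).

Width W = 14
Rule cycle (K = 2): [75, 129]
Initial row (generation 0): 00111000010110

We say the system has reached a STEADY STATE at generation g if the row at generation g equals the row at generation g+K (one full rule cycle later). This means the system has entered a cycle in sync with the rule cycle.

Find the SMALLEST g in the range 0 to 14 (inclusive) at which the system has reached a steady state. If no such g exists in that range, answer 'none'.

Gen 0: 00111000010110
Gen 1 (rule 75): 11101011100110
Gen 2 (rule 129): 01000001000000
Gen 3 (rule 75): 10011110011111
Gen 4 (rule 129): 00001100001110
Gen 5 (rule 75): 11111101111010
Gen 6 (rule 129): 01111000110000
Gen 7 (rule 75): 11001011110111
Gen 8 (rule 129): 00000001100010
Gen 9 (rule 75): 11111111101100
Gen 10 (rule 129): 01111111000001
Gen 11 (rule 75): 11000001011110
Gen 12 (rule 129): 00011100001100
Gen 13 (rule 75): 11110101111101
Gen 14 (rule 129): 01100000111000
Gen 15 (rule 75): 11101111101011
Gen 16 (rule 129): 01000111000000

Answer: none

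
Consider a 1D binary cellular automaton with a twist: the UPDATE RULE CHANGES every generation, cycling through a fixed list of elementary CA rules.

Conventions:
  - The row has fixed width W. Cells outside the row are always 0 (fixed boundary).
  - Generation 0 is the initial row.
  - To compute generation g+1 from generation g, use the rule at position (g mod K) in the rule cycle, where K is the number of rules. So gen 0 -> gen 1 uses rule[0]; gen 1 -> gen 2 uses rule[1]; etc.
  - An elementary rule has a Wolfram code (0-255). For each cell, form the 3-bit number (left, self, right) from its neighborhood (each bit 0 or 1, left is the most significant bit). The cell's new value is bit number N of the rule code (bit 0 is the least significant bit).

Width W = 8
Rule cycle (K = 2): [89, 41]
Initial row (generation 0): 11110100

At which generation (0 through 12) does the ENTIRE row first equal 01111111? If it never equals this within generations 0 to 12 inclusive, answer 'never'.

Gen 0: 11110100
Gen 1 (rule 89): 10010011
Gen 2 (rule 41): 00000010
Gen 3 (rule 89): 11111001
Gen 4 (rule 41): 10000000
Gen 5 (rule 89): 01111111
Gen 6 (rule 41): 01000000
Gen 7 (rule 89): 00111111
Gen 8 (rule 41): 10100000
Gen 9 (rule 89): 00011111
Gen 10 (rule 41): 11010000
Gen 11 (rule 89): 11001111
Gen 12 (rule 41): 10001000

Answer: 5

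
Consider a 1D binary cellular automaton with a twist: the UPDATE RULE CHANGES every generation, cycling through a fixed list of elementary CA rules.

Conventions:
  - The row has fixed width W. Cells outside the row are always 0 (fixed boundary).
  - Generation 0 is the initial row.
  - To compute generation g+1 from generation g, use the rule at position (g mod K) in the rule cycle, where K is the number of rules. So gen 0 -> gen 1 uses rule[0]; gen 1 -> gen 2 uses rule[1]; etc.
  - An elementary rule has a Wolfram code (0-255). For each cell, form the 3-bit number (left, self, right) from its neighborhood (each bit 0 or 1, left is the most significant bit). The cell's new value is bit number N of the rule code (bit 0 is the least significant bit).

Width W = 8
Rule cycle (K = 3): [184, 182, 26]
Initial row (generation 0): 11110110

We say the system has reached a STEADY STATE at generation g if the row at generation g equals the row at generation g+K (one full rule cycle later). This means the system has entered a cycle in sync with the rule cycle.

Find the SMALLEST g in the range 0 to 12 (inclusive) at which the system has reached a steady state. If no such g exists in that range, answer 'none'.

Gen 0: 11110110
Gen 1 (rule 184): 11101101
Gen 2 (rule 182): 01010011
Gen 3 (rule 26): 10001110
Gen 4 (rule 184): 01001101
Gen 5 (rule 182): 11110011
Gen 6 (rule 26): 10001110
Gen 7 (rule 184): 01001101
Gen 8 (rule 182): 11110011
Gen 9 (rule 26): 10001110
Gen 10 (rule 184): 01001101
Gen 11 (rule 182): 11110011
Gen 12 (rule 26): 10001110
Gen 13 (rule 184): 01001101
Gen 14 (rule 182): 11110011
Gen 15 (rule 26): 10001110

Answer: 3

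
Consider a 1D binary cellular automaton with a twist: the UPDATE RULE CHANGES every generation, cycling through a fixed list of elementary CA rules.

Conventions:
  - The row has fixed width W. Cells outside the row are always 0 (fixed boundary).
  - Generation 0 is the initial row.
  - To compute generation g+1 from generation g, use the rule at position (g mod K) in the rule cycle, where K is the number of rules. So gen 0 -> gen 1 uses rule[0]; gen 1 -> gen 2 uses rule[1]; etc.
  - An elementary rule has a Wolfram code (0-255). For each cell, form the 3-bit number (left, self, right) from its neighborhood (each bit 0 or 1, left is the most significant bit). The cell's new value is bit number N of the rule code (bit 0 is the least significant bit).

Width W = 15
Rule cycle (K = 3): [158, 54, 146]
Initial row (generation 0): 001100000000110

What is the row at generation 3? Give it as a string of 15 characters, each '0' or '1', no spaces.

Gen 0: 001100000000110
Gen 1 (rule 158): 011010000001101
Gen 2 (rule 54): 100111000010011
Gen 3 (rule 146): 011010100101100

Answer: 011010100101100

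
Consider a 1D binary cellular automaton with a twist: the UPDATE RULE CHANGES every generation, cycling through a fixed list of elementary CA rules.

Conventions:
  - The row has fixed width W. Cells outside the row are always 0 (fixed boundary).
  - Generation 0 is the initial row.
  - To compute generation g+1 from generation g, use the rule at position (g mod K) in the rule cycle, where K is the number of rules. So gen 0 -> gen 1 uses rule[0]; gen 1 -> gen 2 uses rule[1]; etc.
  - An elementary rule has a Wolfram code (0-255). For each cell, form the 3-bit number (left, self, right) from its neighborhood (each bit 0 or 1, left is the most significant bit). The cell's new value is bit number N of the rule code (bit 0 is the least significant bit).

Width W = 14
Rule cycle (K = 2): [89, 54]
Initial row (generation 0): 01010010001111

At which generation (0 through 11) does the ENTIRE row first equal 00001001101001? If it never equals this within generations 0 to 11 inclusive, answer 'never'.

Answer: 1

Derivation:
Gen 0: 01010010001111
Gen 1 (rule 89): 00001001101001
Gen 2 (rule 54): 00011110011111
Gen 3 (rule 89): 11010011010001
Gen 4 (rule 54): 00111100111011
Gen 5 (rule 89): 10100110101011
Gen 6 (rule 54): 11111001111100
Gen 7 (rule 89): 10001101000111
Gen 8 (rule 54): 11010011101000
Gen 9 (rule 89): 11001010100111
Gen 10 (rule 54): 00111111111000
Gen 11 (rule 89): 10100000001111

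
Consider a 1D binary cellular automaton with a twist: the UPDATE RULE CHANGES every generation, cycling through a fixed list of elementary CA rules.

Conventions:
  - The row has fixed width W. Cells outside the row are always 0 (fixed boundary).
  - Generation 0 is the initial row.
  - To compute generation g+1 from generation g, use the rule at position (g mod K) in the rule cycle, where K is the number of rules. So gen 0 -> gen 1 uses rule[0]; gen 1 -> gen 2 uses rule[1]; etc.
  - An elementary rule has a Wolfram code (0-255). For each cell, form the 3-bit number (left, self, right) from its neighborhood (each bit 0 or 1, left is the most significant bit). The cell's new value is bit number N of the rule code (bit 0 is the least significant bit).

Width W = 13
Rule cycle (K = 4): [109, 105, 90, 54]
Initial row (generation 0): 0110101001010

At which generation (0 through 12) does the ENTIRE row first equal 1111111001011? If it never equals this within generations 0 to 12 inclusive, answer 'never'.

Gen 0: 0110101001010
Gen 1 (rule 109): 0111111001110
Gen 2 (rule 105): 0100001001010
Gen 3 (rule 90): 1010010110001
Gen 4 (rule 54): 1111111001011
Gen 5 (rule 109): 1000001001111
Gen 6 (rule 105): 0011100001001
Gen 7 (rule 90): 0110110010110
Gen 8 (rule 54): 1001001111001
Gen 9 (rule 109): 1001001001001
Gen 10 (rule 105): 0000000000000
Gen 11 (rule 90): 0000000000000
Gen 12 (rule 54): 0000000000000

Answer: 4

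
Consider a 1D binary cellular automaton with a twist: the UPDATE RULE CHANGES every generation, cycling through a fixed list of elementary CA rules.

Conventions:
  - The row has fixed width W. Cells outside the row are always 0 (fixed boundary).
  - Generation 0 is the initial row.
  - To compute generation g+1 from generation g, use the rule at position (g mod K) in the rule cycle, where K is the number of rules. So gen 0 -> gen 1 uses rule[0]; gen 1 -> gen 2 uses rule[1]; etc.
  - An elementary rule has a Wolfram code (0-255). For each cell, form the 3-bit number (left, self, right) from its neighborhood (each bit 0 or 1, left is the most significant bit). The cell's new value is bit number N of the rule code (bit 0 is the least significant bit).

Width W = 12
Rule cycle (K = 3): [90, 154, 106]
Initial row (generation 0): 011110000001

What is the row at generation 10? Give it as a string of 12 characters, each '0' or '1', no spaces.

Gen 0: 011110000001
Gen 1 (rule 90): 110011000010
Gen 2 (rule 154): 101110100101
Gen 3 (rule 106): 011011001010
Gen 4 (rule 90): 111011110001
Gen 5 (rule 154): 110011101010
Gen 6 (rule 106): 110110110100
Gen 7 (rule 90): 110110110010
Gen 8 (rule 154): 100100101101
Gen 9 (rule 106): 001001011110
Gen 10 (rule 90): 010110010011

Answer: 010110010011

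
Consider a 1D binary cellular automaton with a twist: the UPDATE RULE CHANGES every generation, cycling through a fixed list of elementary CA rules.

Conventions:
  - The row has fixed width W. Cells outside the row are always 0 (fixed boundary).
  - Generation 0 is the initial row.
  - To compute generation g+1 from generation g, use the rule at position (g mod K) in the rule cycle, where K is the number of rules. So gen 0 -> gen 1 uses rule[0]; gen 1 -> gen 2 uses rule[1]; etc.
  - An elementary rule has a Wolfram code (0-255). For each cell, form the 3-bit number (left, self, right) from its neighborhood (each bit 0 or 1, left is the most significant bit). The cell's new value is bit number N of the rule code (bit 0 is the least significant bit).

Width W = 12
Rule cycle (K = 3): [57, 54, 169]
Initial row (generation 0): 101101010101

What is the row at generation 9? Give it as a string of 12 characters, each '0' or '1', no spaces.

Answer: 000111111110

Derivation:
Gen 0: 101101010101
Gen 1 (rule 57): 011010101010
Gen 2 (rule 54): 100111111111
Gen 3 (rule 169): 000111111110
Gen 4 (rule 57): 110100000001
Gen 5 (rule 54): 001110000011
Gen 6 (rule 169): 101100111010
Gen 7 (rule 57): 011010100101
Gen 8 (rule 54): 100111111111
Gen 9 (rule 169): 000111111110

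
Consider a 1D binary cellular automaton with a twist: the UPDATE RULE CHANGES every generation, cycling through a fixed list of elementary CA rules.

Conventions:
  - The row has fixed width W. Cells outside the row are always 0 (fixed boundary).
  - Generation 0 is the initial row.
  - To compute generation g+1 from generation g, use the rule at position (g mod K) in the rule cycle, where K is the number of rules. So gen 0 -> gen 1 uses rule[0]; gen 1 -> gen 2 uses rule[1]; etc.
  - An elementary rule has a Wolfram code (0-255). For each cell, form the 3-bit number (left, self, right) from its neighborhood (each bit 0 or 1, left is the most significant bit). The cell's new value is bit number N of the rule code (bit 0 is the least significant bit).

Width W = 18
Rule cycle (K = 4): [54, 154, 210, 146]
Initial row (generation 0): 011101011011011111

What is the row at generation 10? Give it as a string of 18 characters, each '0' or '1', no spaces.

Gen 0: 011101011011011111
Gen 1 (rule 54): 100011100100100000
Gen 2 (rule 154): 010111011011010000
Gen 3 (rule 210): 100011001001001000
Gen 4 (rule 146): 010100110110110100
Gen 5 (rule 54): 111111001001001110
Gen 6 (rule 154): 111110110110111101
Gen 7 (rule 210): 011110010010011100
Gen 8 (rule 146): 101101101101101010
Gen 9 (rule 54): 110010010010011111
Gen 10 (rule 154): 101101101101111110

Answer: 101101101101111110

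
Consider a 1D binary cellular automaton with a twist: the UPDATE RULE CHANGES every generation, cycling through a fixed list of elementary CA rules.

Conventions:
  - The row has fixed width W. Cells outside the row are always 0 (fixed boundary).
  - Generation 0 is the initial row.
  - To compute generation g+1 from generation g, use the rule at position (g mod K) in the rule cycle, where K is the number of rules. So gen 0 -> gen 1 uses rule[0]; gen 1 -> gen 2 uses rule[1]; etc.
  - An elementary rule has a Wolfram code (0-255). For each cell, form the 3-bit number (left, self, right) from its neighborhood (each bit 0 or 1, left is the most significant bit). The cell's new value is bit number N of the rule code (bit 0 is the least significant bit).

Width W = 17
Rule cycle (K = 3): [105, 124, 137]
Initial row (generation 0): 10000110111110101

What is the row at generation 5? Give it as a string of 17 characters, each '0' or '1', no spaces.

Answer: 01111111001111011

Derivation:
Gen 0: 10000110111110101
Gen 1 (rule 105): 00110111100011010
Gen 2 (rule 124): 00111100110011111
Gen 3 (rule 137): 10111000100011110
Gen 4 (rule 105): 01101010001010010
Gen 5 (rule 124): 01111111001111011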